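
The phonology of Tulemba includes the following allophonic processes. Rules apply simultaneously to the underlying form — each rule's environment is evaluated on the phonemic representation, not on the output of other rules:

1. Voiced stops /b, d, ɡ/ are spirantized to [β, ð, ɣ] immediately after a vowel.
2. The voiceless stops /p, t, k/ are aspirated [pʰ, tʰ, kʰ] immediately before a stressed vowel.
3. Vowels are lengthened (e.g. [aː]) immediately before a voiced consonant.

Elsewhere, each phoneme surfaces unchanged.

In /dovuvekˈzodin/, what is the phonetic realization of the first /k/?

[k]

/k/ (between /e/ and /z/) fails the environment for rule 2, so it stays [k].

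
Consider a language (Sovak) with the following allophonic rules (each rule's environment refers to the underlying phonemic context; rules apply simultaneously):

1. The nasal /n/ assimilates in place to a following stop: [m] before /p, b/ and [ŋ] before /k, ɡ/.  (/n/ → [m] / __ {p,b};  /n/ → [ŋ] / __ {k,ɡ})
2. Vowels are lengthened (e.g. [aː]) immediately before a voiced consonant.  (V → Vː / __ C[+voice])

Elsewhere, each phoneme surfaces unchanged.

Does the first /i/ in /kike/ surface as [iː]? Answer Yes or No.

No

/i/ (between /k/ and /k/) fails the environment for rule 2, so it stays [i].
The actual realization is [i], not [iː].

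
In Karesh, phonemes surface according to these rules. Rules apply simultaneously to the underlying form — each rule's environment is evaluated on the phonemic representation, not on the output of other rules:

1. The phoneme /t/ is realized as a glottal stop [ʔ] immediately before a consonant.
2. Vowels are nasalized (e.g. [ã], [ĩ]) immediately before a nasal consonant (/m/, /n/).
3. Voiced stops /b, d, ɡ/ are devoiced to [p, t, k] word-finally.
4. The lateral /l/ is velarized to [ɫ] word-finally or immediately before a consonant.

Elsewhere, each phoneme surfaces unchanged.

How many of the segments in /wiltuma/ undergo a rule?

2

Segments that undergo a rule: /l/ → [ɫ] (rule 4); /u/ → [ũ] (rule 2).
All other segments surface unchanged.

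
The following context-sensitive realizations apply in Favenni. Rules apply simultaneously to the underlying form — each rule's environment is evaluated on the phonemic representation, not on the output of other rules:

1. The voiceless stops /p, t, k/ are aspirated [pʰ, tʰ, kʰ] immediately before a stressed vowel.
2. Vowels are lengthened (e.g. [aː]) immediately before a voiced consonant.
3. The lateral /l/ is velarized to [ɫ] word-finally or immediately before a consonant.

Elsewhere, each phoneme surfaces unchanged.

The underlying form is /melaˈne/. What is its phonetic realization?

[meːlaːˈne]

/e/ (between /m/ and /l/): before a voiced consonant, so rule 2 applies → [eː].
/l/ (between /e/ and /a/) fails the environment for rule 3, so it stays [l].
/a/ (between /l/ and /n/): before a voiced consonant, so rule 2 applies → [aː].
/e/ (word-final) is in the target of rule 2 but the environment (before a voiced consonant) is not met → [e].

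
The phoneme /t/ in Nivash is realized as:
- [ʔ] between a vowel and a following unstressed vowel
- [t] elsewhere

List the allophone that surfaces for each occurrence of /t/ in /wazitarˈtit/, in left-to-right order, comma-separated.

[ʔ], [t], [t]

Occurrence 1 (position 5): between a vowel and a following unstressed vowel → [ʔ].
Occurrence 2 (position 8): no conditioning environment matches → elsewhere allophone [t].
Occurrence 3 (position 10): no conditioning environment matches → elsewhere allophone [t].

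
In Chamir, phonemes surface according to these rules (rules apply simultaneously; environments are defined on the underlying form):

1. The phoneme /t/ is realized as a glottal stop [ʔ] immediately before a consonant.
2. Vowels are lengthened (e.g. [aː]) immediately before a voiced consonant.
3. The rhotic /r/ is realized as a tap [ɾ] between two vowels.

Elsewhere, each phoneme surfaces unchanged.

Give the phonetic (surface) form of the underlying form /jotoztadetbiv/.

/j/ stays [j].
/o/ (between /j/ and /t/) is in the target of rule 2 but the environment (before a voiced consonant) is not met → [o].
/t/ (between /o/ and /o/) fails the environment for rule 1, so it stays [t].
/o/ meets the environment for rule 2 (before a voiced consonant) → [oː].
/z/ (between /o/ and /t/) is unaffected → [z].
/t/ (between /z/ and /a/) is in the target of rule 1 but the environment (immediately before a consonant) is not met → [t].
/a/ meets the environment for rule 2 (before a voiced consonant) → [aː].
/d/ stays [d].
/e/ (between /d/ and /t/): rule 2 targets it, but not before a voiced consonant → unchanged [e].
Rule 1 applies to /t/ (between /e/ and /b/: immediately before a consonant) → [ʔ].
/b/ stays [b].
/i/ — between /b/ and /v/, before a voiced consonant — surfaces as [iː] (rule 2).
/v/ stays [v].

[jotoːztaːdeʔbiːv]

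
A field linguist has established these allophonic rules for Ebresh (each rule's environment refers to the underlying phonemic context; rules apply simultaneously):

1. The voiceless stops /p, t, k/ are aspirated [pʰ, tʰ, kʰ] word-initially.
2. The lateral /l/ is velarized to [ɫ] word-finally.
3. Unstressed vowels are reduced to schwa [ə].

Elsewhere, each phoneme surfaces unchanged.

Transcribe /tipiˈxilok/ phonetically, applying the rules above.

/t/ (word-initial): word-initially, so rule 1 applies → [tʰ].
/i/ (between /t/ and /p/) occurs in an unstressed syllable → [ə] by rule 3.
/p/ (between /i/ and /i/) fails the environment for rule 1, so it stays [p].
/i/ meets the environment for rule 3 (in an unstressed syllable) → [ə].
/x/ (between /i/ and /i/) is unaffected → [x].
/i/ (between /x/ and /l/) is in the target of rule 3 but the environment (in an unstressed syllable) is not met → [i].
/l/ (between /i/ and /o/) is in the target of rule 2 but the environment (word-finally) is not met → [l].
/o/ — between /l/ and /k/, in an unstressed syllable — surfaces as [ə] (rule 3).
/k/ (word-final) is in the target of rule 1 but the environment (word-initially) is not met → [k].

[tʰəpəˈxilək]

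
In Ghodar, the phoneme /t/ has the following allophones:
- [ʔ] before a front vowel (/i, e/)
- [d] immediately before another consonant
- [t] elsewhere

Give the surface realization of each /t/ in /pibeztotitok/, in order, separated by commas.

Occurrence 1 (position 6): no conditioning environment matches → elsewhere allophone [t].
Occurrence 2 (position 8): before a front vowel (/i, e/) → [ʔ].
Occurrence 3 (position 10): no conditioning environment matches → elsewhere allophone [t].

[t], [ʔ], [t]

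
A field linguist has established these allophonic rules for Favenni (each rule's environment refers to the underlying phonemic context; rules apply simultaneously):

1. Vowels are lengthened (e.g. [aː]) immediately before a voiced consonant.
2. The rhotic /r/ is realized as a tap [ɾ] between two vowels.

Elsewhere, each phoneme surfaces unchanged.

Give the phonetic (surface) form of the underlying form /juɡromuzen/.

Rule 1 applies to /u/ (between /j/ and /ɡ/: before a voiced consonant) → [uː].
/r/ (between /ɡ/ and /o/) fails the environment for rule 2, so it stays [r].
/o/ (between /r/ and /m/) occurs before a voiced consonant → [oː] by rule 1.
/u/ — between /m/ and /z/, before a voiced consonant — surfaces as [uː] (rule 1).
/e/ — between /z/ and /n/, before a voiced consonant — surfaces as [eː] (rule 1).

[juːɡroːmuːzeːn]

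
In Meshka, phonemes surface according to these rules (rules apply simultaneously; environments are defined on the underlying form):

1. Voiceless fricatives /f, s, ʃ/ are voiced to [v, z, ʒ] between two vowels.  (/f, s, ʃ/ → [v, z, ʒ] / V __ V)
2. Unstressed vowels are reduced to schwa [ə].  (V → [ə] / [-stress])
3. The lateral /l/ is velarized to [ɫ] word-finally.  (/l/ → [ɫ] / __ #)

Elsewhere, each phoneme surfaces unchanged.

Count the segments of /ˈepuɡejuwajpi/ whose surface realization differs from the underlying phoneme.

Segments that undergo a rule: /u/ → [ə] (rule 2); /e/ → [ə] (rule 2); /u/ → [ə] (rule 2); /a/ → [ə] (rule 2); /i/ → [ə] (rule 2).
All other segments surface unchanged.

5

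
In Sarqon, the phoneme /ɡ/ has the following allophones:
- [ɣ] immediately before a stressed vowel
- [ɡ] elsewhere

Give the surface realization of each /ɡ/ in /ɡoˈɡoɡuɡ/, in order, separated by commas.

[ɡ], [ɣ], [ɡ], [ɡ]

Occurrence 1 (position 1): no conditioning environment matches → elsewhere allophone [ɡ].
Occurrence 2 (position 3): immediately before a stressed vowel → [ɣ].
Occurrence 3 (position 5): no conditioning environment matches → elsewhere allophone [ɡ].
Occurrence 4 (position 7): no conditioning environment matches → elsewhere allophone [ɡ].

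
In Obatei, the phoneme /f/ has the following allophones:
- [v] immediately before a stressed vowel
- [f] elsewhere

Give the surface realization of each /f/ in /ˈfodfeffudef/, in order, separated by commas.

Occurrence 1 (position 1): immediately before a stressed vowel → [v].
Occurrence 2 (position 4): no conditioning environment matches → elsewhere allophone [f].
Occurrence 3 (position 6): no conditioning environment matches → elsewhere allophone [f].
Occurrence 4 (position 7): no conditioning environment matches → elsewhere allophone [f].
Occurrence 5 (position 11): no conditioning environment matches → elsewhere allophone [f].

[v], [f], [f], [f], [f]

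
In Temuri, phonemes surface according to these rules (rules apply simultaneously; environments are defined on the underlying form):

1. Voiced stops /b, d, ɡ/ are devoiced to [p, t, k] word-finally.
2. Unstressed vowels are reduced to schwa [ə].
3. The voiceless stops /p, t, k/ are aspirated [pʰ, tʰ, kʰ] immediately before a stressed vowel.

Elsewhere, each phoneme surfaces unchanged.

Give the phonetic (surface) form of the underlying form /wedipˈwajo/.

/w/ stays [w].
Rule 2 applies to /e/ (between /w/ and /d/: in an unstressed syllable) → [ə].
/d/ (between /e/ and /i/) fails the environment for rule 1, so it stays [d].
/i/ — between /d/ and /p/, in an unstressed syllable — surfaces as [ə] (rule 2).
/p/ (between /i/ and /w/) fails the environment for rule 3, so it stays [p].
/w/ (between /p/ and /a/) is unaffected → [w].
/a/ — between /w/ and /j/; rule 2 does not apply here → [a].
/j/ stays [j].
/o/ meets the environment for rule 2 (in an unstressed syllable) → [ə].

[wədəpˈwajə]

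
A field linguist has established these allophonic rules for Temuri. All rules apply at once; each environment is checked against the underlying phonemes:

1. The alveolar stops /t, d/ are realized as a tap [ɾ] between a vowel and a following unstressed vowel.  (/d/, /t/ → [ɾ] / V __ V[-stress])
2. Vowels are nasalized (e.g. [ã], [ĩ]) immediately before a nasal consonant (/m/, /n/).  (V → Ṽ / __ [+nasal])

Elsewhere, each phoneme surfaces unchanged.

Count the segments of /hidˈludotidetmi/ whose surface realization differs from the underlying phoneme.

Segments that undergo a rule: /d/ → [ɾ] (rule 1); /t/ → [ɾ] (rule 1); /d/ → [ɾ] (rule 1).
All other segments surface unchanged.

3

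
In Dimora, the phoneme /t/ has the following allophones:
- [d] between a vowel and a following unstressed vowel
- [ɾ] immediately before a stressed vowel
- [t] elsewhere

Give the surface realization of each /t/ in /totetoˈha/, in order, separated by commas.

[t], [d], [d]

Occurrence 1 (position 1): no conditioning environment matches → elsewhere allophone [t].
Occurrence 2 (position 3): between a vowel and a following unstressed vowel → [d].
Occurrence 3 (position 5): between a vowel and a following unstressed vowel → [d].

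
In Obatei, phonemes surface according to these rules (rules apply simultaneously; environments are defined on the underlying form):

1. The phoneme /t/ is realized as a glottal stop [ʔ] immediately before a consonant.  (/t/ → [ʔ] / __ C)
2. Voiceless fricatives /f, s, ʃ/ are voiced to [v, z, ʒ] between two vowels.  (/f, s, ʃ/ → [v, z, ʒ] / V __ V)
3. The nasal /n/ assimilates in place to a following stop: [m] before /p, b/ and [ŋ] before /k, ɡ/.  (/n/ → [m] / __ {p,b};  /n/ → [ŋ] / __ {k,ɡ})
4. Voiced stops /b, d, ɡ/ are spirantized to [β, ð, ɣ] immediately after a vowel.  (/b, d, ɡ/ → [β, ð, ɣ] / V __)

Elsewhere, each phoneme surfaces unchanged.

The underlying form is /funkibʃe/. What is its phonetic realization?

/f/ (word-initial): rule 2 targets it, but not between two vowels → unchanged [f].
/u/ (between /f/ and /n/) is unaffected → [u].
/n/ (between /u/ and /k/): before a labial or velar stop, so rule 3 applies → [ŋ].
/k/ — not in any rule's target class → [k].
/i/ stays [i].
/b/ — between /i/ and /ʃ/, immediately after a vowel — surfaces as [β] (rule 4).
/ʃ/ (between /b/ and /e/) fails the environment for rule 2, so it stays [ʃ].
/e/ — not in any rule's target class → [e].

[fuŋkiβʃe]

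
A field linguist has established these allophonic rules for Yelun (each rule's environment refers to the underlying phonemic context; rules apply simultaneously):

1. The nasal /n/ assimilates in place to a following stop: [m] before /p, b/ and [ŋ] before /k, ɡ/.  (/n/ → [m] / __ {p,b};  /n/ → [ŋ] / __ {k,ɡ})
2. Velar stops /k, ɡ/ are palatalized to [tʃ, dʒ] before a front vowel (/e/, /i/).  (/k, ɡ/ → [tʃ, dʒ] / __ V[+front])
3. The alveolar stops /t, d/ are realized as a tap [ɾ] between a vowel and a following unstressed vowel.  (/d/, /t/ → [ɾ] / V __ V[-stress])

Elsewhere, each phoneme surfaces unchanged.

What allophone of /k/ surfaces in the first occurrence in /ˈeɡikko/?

[k]

/k/ (between /i/ and /k/): rule 2 targets it, but not before a front vowel → unchanged [k].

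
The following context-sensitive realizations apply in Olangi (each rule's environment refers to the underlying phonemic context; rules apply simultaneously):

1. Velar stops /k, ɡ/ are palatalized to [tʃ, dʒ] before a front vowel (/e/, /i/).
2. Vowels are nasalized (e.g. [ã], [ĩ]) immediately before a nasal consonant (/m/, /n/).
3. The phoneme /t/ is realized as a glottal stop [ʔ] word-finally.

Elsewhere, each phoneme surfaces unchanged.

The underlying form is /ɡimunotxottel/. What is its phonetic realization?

[dʒĩmũnotxottel]

/ɡ/ meets the environment for rule 1 (before a front vowel) → [dʒ].
Rule 2 applies to /i/ (between /ɡ/ and /m/: before a nasal consonant) → [ĩ].
/m/ (between /i/ and /u/) is unaffected → [m].
/u/ — between /m/ and /n/, before a nasal consonant — surfaces as [ũ] (rule 2).
/n/ (between /u/ and /o/): no rule targets it → [n].
/o/ (between /n/ and /t/): rule 2 targets it, but not before a nasal consonant → unchanged [o].
/t/ (between /o/ and /x/) fails the environment for rule 3, so it stays [t].
/x/ (between /t/ and /o/) is unaffected → [x].
/o/ (between /x/ and /t/): rule 2 targets it, but not before a nasal consonant → unchanged [o].
/t/ — between /o/ and /t/; rule 3 does not apply here → [t].
/t/ (between /t/ and /e/) is in the target of rule 3 but the environment (word-finally) is not met → [t].
/e/ (between /t/ and /l/): rule 2 targets it, but not before a nasal consonant → unchanged [e].
/l/ — not in any rule's target class → [l].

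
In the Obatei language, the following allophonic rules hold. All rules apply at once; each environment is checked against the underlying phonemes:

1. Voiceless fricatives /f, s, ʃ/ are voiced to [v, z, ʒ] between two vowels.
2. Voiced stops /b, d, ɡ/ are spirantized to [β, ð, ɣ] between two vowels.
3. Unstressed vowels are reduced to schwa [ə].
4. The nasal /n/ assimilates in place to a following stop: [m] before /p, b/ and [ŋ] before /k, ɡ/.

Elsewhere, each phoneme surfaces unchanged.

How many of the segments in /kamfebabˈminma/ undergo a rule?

5

Segments that undergo a rule: /a/ → [ə] (rule 3); /e/ → [ə] (rule 3); /b/ → [β] (rule 2); /a/ → [ə] (rule 3); /a/ → [ə] (rule 3).
All other segments surface unchanged.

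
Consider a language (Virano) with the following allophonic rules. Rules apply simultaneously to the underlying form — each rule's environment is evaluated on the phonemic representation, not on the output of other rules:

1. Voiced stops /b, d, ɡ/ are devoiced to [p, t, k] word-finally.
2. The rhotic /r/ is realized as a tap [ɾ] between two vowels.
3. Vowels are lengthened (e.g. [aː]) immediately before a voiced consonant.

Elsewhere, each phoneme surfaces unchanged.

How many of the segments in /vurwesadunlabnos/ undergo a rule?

4

Segments that undergo a rule: /u/ → [uː] (rule 3); /a/ → [aː] (rule 3); /u/ → [uː] (rule 3); /a/ → [aː] (rule 3).
All other segments surface unchanged.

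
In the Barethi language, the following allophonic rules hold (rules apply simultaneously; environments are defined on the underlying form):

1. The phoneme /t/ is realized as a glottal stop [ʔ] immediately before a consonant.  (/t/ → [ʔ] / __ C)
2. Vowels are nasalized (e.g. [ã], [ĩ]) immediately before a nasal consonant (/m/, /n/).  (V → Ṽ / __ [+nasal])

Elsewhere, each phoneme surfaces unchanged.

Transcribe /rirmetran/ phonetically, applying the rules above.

[rirmeʔrãn]

/r/ stays [r].
/i/ — between /r/ and /r/; rule 2 does not apply here → [i].
/r/ (between /i/ and /m/) is unaffected → [r].
/m/ stays [m].
/e/ (between /m/ and /t/): rule 2 targets it, but not before a nasal consonant → unchanged [e].
/t/ (between /e/ and /r/) occurs immediately before a consonant → [ʔ] by rule 1.
/r/ — not in any rule's target class → [r].
/a/ — between /r/ and /n/, before a nasal consonant — surfaces as [ã] (rule 2).
/n/ (word-final) is unaffected → [n].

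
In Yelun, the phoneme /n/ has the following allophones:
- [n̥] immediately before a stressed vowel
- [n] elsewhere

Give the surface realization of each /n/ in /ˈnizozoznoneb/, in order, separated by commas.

Occurrence 1 (position 1): immediately before a stressed vowel → [n̥].
Occurrence 2 (position 8): no conditioning environment matches → elsewhere allophone [n].
Occurrence 3 (position 10): no conditioning environment matches → elsewhere allophone [n].

[n̥], [n], [n]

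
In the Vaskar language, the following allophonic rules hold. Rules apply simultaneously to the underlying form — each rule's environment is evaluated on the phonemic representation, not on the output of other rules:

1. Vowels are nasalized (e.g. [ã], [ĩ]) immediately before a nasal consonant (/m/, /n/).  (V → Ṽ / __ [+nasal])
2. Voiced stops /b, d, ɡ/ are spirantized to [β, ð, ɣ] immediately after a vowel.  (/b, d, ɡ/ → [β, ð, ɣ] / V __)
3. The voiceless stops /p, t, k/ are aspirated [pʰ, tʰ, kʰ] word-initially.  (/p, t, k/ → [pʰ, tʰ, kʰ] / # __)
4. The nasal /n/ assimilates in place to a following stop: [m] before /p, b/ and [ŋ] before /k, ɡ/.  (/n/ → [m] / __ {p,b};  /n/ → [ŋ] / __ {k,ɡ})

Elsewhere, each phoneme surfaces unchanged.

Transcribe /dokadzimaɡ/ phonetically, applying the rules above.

/d/ — word-initial; rule 2 does not apply here → [d].
/o/ (between /d/ and /k/): rule 1 targets it, but not before a nasal consonant → unchanged [o].
/k/ — between /o/ and /a/; rule 3 does not apply here → [k].
/a/ (between /k/ and /d/) is in the target of rule 1 but the environment (before a nasal consonant) is not met → [a].
/d/ (between /a/ and /z/) occurs immediately after a vowel → [ð] by rule 2.
/z/ stays [z].
/i/ meets the environment for rule 1 (before a nasal consonant) → [ĩ].
/m/ (between /i/ and /a/) is unaffected → [m].
/a/ — between /m/ and /ɡ/; rule 1 does not apply here → [a].
/ɡ/ (word-final): immediately after a vowel, so rule 2 applies → [ɣ].

[dokaðzĩmaɣ]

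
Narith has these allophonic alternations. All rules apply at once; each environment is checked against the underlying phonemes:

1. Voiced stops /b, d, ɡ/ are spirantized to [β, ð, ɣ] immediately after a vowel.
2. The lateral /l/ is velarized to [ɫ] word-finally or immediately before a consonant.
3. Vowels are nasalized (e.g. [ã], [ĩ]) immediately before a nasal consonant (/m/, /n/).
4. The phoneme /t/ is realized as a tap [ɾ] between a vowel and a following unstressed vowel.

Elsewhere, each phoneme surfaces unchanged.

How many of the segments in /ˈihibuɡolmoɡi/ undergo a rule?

Segments that undergo a rule: /b/ → [β] (rule 1); /ɡ/ → [ɣ] (rule 1); /l/ → [ɫ] (rule 2); /ɡ/ → [ɣ] (rule 1).
All other segments surface unchanged.

4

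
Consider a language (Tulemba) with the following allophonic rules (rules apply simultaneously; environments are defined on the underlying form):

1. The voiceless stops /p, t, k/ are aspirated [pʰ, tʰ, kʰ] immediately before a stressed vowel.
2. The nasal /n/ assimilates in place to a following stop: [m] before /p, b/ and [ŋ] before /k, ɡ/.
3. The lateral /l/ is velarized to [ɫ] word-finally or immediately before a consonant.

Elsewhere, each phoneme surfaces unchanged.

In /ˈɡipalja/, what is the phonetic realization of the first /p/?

[p]

/p/ — between /i/ and /a/; rule 1 does not apply here → [p].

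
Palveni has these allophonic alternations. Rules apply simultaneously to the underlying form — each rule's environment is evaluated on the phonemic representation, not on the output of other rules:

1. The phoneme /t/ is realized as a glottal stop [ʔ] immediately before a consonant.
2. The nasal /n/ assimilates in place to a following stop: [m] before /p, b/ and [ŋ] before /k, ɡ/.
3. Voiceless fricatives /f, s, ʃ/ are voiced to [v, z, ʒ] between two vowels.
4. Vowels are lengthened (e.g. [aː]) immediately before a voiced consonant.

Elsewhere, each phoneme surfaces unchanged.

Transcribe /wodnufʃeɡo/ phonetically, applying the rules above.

/w/ — not in any rule's target class → [w].
Rule 4 applies to /o/ (between /w/ and /d/: before a voiced consonant) → [oː].
/d/ (between /o/ and /n/) is unaffected → [d].
/n/ (between /d/ and /u/): rule 2 targets it, but not before a labial or velar stop → unchanged [n].
/u/ (between /n/ and /f/) is in the target of rule 4 but the environment (before a voiced consonant) is not met → [u].
/f/ — between /u/ and /ʃ/; rule 3 does not apply here → [f].
/ʃ/ (between /f/ and /e/) fails the environment for rule 3, so it stays [ʃ].
Rule 4 applies to /e/ (between /ʃ/ and /ɡ/: before a voiced consonant) → [eː].
/ɡ/ — not in any rule's target class → [ɡ].
/o/ (word-final) is in the target of rule 4 but the environment (before a voiced consonant) is not met → [o].

[woːdnufʃeːɡo]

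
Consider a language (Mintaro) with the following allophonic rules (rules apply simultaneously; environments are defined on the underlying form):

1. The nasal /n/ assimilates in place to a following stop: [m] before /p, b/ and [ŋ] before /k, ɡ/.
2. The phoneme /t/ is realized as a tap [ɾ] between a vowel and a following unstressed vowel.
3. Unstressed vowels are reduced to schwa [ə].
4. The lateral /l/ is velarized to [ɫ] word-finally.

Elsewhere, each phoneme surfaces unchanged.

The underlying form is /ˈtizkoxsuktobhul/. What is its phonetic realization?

/t/ (word-initial) fails the environment for rule 2, so it stays [t].
/i/ — between /t/ and /z/; rule 3 does not apply here → [i].
/z/ (between /i/ and /k/) is unaffected → [z].
/k/ — not in any rule's target class → [k].
/o/ meets the environment for rule 3 (in an unstressed syllable) → [ə].
/x/ (between /o/ and /s/): no rule targets it → [x].
/s/ (between /x/ and /u/) is unaffected → [s].
/u/ (between /s/ and /k/): in an unstressed syllable, so rule 3 applies → [ə].
/k/ (between /u/ and /t/) is unaffected → [k].
/t/ (between /k/ and /o/) fails the environment for rule 2, so it stays [t].
/o/ (between /t/ and /b/) occurs in an unstressed syllable → [ə] by rule 3.
/b/ (between /o/ and /h/): no rule targets it → [b].
/h/ stays [h].
/u/ (between /h/ and /l/): in an unstressed syllable, so rule 3 applies → [ə].
Rule 4 applies to /l/ (word-final: word-finally) → [ɫ].

[ˈtizkəxsəktəbhəɫ]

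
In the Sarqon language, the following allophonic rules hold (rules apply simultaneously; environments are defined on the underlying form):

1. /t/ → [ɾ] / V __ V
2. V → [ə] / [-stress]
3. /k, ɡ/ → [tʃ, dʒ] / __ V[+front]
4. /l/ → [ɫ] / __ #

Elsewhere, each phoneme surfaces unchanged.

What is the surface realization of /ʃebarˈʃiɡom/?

[ʃəbərˈʃiɡəm]

/ʃ/ (word-initial) is unaffected → [ʃ].
/e/ — between /ʃ/ and /b/, in an unstressed syllable — surfaces as [ə] (rule 2).
/b/ (between /e/ and /a/) is unaffected → [b].
/a/ meets the environment for rule 2 (in an unstressed syllable) → [ə].
/r/ — not in any rule's target class → [r].
/ʃ/ (between /r/ and /i/) is unaffected → [ʃ].
/i/ (between /ʃ/ and /ɡ/) fails the environment for rule 2, so it stays [i].
/ɡ/ (between /i/ and /o/) is in the target of rule 3 but the environment (before a front vowel) is not met → [ɡ].
/o/ (between /ɡ/ and /m/): in an unstressed syllable, so rule 2 applies → [ə].
/m/ (word-final): no rule targets it → [m].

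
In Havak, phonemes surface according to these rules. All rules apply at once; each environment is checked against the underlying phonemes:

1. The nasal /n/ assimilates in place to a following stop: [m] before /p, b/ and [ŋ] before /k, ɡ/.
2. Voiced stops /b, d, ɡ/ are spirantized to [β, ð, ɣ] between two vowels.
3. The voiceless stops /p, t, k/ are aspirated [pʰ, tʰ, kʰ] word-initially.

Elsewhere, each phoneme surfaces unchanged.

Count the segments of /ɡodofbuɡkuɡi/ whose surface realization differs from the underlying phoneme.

Segments that undergo a rule: /d/ → [ð] (rule 2); /ɡ/ → [ɣ] (rule 2).
All other segments surface unchanged.

2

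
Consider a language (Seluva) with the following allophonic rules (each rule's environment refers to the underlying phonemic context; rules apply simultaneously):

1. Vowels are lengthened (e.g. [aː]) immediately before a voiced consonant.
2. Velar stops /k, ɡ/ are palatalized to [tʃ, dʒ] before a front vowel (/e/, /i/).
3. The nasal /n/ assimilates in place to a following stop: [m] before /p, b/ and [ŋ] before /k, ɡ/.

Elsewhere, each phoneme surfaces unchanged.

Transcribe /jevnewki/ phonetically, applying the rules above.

[jeːvneːwtʃi]

/j/ stays [j].
Rule 1 applies to /e/ (between /j/ and /v/: before a voiced consonant) → [eː].
/v/ — not in any rule's target class → [v].
/n/ (between /v/ and /e/) fails the environment for rule 3, so it stays [n].
Rule 1 applies to /e/ (between /n/ and /w/: before a voiced consonant) → [eː].
/w/ (between /e/ and /k/) is unaffected → [w].
/k/ — between /w/ and /i/, before a front vowel — surfaces as [tʃ] (rule 2).
/i/ — word-final; rule 1 does not apply here → [i].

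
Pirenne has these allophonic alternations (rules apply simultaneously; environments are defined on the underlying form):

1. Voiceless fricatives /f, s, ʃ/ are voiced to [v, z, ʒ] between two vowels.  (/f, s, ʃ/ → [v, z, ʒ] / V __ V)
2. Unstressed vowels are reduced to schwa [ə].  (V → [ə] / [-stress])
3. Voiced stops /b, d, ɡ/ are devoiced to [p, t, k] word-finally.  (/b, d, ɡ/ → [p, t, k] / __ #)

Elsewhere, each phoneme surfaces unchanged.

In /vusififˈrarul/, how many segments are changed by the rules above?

6

Segments that undergo a rule: /u/ → [ə] (rule 2); /s/ → [z] (rule 1); /i/ → [ə] (rule 2); /f/ → [v] (rule 1); /i/ → [ə] (rule 2); /u/ → [ə] (rule 2).
All other segments surface unchanged.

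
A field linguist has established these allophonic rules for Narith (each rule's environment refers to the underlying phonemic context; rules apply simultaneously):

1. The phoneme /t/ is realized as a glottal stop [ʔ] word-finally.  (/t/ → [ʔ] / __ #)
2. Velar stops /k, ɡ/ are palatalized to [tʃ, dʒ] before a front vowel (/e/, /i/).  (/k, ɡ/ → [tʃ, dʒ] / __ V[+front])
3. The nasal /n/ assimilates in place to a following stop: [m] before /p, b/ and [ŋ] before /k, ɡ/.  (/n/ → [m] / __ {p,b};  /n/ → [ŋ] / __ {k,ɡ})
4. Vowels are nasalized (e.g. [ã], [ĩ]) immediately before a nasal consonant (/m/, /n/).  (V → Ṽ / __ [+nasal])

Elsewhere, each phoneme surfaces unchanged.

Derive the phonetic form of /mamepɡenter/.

Rule 4 applies to /a/ (between /m/ and /m/: before a nasal consonant) → [ã].
/e/ (between /m/ and /p/) is in the target of rule 4 but the environment (before a nasal consonant) is not met → [e].
/ɡ/ (between /p/ and /e/) occurs before a front vowel → [dʒ] by rule 2.
Rule 4 applies to /e/ (between /ɡ/ and /n/: before a nasal consonant) → [ẽ].
/n/ — between /e/ and /t/; rule 3 does not apply here → [n].
/t/ (between /n/ and /e/): rule 1 targets it, but not word-finally → unchanged [t].
/e/ — between /t/ and /r/; rule 4 does not apply here → [e].

[mãmepdʒẽnter]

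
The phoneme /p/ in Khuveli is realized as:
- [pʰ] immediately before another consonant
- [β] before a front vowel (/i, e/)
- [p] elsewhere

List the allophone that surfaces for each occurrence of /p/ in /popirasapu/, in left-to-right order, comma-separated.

Occurrence 1 (position 1): no conditioning environment matches → elsewhere allophone [p].
Occurrence 2 (position 3): before a front vowel (/i, e/) → [β].
Occurrence 3 (position 9): no conditioning environment matches → elsewhere allophone [p].

[p], [β], [p]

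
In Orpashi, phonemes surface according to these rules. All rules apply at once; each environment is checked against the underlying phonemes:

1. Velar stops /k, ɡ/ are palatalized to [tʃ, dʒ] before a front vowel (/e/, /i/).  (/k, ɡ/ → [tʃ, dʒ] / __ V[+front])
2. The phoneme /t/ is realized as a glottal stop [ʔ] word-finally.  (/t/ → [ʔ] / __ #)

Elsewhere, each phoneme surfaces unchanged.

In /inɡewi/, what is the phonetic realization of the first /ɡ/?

/ɡ/ (between /n/ and /e/): before a front vowel, so rule 1 applies → [dʒ].

[dʒ]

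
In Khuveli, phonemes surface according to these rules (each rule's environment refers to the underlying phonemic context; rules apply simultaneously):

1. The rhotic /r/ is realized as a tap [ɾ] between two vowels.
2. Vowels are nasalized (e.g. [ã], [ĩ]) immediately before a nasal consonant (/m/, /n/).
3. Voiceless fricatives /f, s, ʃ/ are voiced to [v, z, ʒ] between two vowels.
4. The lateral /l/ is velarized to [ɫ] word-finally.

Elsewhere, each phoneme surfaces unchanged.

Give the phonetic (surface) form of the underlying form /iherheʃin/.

/i/ — word-initial; rule 2 does not apply here → [i].
/h/ (between /i/ and /e/): no rule targets it → [h].
/e/ — between /h/ and /r/; rule 2 does not apply here → [e].
/r/ (between /e/ and /h/): rule 1 targets it, but not between two vowels → unchanged [r].
/h/ (between /r/ and /e/) is unaffected → [h].
/e/ (between /h/ and /ʃ/): rule 2 targets it, but not before a nasal consonant → unchanged [e].
/ʃ/ (between /e/ and /i/): between two vowels, so rule 3 applies → [ʒ].
Rule 2 applies to /i/ (between /ʃ/ and /n/: before a nasal consonant) → [ĩ].
/n/ (word-final): no rule targets it → [n].

[iherheʒĩn]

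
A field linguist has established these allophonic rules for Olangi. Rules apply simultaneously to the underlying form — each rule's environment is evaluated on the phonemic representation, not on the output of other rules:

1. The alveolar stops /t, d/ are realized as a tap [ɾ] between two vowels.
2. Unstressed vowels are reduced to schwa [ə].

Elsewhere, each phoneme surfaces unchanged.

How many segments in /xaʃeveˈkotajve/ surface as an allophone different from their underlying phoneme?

Segments that undergo a rule: /a/ → [ə] (rule 2); /e/ → [ə] (rule 2); /e/ → [ə] (rule 2); /t/ → [ɾ] (rule 1); /a/ → [ə] (rule 2); /e/ → [ə] (rule 2).
All other segments surface unchanged.

6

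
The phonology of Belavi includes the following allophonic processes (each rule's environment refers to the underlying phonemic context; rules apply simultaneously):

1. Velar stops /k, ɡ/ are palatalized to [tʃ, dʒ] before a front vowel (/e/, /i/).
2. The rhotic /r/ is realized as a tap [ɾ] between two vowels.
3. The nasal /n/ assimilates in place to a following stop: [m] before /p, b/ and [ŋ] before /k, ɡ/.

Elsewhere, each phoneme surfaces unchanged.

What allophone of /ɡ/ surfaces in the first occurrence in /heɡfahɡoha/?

/ɡ/ (between /e/ and /f/): rule 1 targets it, but not before a front vowel → unchanged [ɡ].

[ɡ]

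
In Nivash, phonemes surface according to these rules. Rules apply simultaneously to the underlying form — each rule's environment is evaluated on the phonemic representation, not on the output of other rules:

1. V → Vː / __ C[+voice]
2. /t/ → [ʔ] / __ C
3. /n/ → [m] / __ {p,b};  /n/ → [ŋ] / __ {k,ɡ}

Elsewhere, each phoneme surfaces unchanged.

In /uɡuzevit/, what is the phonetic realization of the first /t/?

/t/ (word-final) is in the target of rule 2 but the environment (immediately before a consonant) is not met → [t].

[t]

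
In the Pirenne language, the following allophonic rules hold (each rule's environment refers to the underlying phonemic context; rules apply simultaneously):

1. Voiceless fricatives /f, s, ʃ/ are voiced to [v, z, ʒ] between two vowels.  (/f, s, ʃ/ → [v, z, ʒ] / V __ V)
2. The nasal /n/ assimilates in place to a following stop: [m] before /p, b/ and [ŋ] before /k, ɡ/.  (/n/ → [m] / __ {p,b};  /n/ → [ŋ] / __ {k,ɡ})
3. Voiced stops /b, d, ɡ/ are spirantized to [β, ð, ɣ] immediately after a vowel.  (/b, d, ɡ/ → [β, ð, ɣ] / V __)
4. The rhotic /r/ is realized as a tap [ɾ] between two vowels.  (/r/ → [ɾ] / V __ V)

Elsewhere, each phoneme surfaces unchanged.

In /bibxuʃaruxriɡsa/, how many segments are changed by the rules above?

4

Segments that undergo a rule: /b/ → [β] (rule 3); /ʃ/ → [ʒ] (rule 1); /r/ → [ɾ] (rule 4); /ɡ/ → [ɣ] (rule 3).
All other segments surface unchanged.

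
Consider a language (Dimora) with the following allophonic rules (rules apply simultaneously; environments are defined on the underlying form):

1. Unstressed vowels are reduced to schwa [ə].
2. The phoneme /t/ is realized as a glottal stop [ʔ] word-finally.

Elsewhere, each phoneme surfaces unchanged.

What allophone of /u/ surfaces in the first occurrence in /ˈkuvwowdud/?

/u/ (between /k/ and /v/): rule 1 targets it, but not in an unstressed syllable → unchanged [u].

[u]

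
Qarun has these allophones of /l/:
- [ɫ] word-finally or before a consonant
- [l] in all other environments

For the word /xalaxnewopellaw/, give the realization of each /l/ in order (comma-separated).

Occurrence 1 (position 3): no conditioning environment matches → elsewhere allophone [l].
Occurrence 2 (position 12): word-finally or before a consonant → [ɫ].
Occurrence 3 (position 13): no conditioning environment matches → elsewhere allophone [l].

[l], [ɫ], [l]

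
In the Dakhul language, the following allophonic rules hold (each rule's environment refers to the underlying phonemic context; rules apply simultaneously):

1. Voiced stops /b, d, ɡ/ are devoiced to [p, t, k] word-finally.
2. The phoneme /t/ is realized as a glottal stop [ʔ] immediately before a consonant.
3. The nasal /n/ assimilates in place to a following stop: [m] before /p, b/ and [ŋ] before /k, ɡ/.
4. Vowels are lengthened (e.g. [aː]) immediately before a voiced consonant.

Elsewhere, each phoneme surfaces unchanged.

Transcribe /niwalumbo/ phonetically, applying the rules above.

[niːwaːluːmbo]

/n/ — word-initial; rule 3 does not apply here → [n].
/i/ meets the environment for rule 4 (before a voiced consonant) → [iː].
/w/ — not in any rule's target class → [w].
/a/ (between /w/ and /l/): before a voiced consonant, so rule 4 applies → [aː].
/l/ (between /a/ and /u/) is unaffected → [l].
/u/ meets the environment for rule 4 (before a voiced consonant) → [uː].
/m/ (between /u/ and /b/) is unaffected → [m].
/b/ (between /m/ and /o/) fails the environment for rule 1, so it stays [b].
/o/ (word-final) fails the environment for rule 4, so it stays [o].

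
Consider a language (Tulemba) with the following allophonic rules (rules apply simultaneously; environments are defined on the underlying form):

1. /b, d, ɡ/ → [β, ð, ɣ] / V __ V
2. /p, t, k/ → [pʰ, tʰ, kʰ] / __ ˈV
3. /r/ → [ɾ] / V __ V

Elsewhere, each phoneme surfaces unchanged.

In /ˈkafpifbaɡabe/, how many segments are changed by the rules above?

3

Segments that undergo a rule: /k/ → [kʰ] (rule 2); /ɡ/ → [ɣ] (rule 1); /b/ → [β] (rule 1).
All other segments surface unchanged.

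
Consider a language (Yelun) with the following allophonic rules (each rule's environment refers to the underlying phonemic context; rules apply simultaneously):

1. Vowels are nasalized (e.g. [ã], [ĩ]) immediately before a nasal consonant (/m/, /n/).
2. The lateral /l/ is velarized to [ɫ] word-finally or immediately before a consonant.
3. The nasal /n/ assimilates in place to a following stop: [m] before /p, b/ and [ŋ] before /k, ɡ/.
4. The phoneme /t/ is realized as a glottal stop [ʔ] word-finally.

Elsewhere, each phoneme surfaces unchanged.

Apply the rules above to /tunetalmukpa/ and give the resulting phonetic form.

/t/ (word-initial) fails the environment for rule 4, so it stays [t].
/u/ (between /t/ and /n/): before a nasal consonant, so rule 1 applies → [ũ].
/n/ (between /u/ and /e/) fails the environment for rule 3, so it stays [n].
/e/ (between /n/ and /t/): rule 1 targets it, but not before a nasal consonant → unchanged [e].
/t/ (between /e/ and /a/) is in the target of rule 4 but the environment (word-finally) is not met → [t].
/a/ — between /t/ and /l/; rule 1 does not apply here → [a].
/l/ (between /a/ and /m/) occurs word-finally or immediately before a consonant → [ɫ] by rule 2.
/m/ — not in any rule's target class → [m].
/u/ (between /m/ and /k/) is in the target of rule 1 but the environment (before a nasal consonant) is not met → [u].
/k/ (between /u/ and /p/) is unaffected → [k].
/p/ — not in any rule's target class → [p].
/a/ (word-final): rule 1 targets it, but not before a nasal consonant → unchanged [a].

[tũnetaɫmukpa]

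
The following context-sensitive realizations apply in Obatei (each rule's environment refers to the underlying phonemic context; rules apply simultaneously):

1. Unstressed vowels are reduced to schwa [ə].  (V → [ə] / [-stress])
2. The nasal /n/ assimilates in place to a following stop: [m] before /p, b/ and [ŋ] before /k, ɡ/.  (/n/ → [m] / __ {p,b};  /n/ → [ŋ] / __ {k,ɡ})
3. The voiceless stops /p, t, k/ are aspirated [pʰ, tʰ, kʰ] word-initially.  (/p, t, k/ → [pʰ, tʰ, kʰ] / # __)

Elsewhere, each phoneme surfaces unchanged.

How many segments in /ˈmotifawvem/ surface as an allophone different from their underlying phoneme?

Segments that undergo a rule: /i/ → [ə] (rule 1); /a/ → [ə] (rule 1); /e/ → [ə] (rule 1).
All other segments surface unchanged.

3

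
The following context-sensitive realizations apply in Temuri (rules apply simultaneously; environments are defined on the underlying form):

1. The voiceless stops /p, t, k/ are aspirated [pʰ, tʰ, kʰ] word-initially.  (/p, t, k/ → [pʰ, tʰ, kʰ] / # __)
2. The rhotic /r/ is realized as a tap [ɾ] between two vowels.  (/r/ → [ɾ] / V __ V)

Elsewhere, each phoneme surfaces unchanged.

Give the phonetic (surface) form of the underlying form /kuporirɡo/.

[kʰupoɾirɡo]

/k/ meets the environment for rule 1 (word-initially) → [kʰ].
/p/ — between /u/ and /o/; rule 1 does not apply here → [p].
Rule 2 applies to /r/ (between /o/ and /i/: between two vowels) → [ɾ].
/r/ (between /i/ and /ɡ/) is in the target of rule 2 but the environment (between two vowels) is not met → [r].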